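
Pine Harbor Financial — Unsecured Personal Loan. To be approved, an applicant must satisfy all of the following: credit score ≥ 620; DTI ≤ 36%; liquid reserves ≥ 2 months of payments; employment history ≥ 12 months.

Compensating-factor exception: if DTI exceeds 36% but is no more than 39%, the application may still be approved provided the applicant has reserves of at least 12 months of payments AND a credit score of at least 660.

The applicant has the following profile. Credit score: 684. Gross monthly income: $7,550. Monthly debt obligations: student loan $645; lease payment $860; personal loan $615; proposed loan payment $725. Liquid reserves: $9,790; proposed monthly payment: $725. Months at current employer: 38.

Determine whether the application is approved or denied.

Credit score 684 ≥ 620 (meets base)
Total debts = (645 + 860 + 615 + 725) = 2,845. DTI: 2,845 ÷ 7,550 = 37.7%, over the 36% base limit.
Reserves: 9,790 ÷ 725 = 13.5 months (meets 2-month minimum)
Employment 38 ≥ 12 months
37.7% falls in the override range (36%–39%), so the compensating-factor test applies.
Override check — reserves: 13.5 mo (ok); score: 684 (ok).
Both override conditions satisfied; DTI exception granted.

Approved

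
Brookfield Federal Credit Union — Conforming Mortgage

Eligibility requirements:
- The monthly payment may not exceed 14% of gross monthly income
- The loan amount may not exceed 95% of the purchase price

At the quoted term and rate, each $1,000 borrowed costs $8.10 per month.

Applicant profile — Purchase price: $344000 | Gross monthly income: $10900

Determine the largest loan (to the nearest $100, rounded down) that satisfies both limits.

Payment cap: 14% × $10,900 = $1,526/month.
At $8.10 per $1,000, that supports 1,526/8.10 × 1,000 ≈ $188,395 → $188,300.
LTV cap: 95% × $344,000 = $326,800 → $326,800.
Binding constraint: payment-to-income.

$188,300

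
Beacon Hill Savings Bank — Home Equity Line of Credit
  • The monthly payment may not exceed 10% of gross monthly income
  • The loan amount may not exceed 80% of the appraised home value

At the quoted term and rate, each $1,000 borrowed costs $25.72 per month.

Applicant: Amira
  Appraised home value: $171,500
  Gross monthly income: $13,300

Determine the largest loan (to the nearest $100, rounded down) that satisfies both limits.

Payment cap: 10% × $13,300 = $1,330/month.
At $25.72 per $1,000, that supports 1,330/25.72 × 1,000 ≈ $51,710 → $51,700.
LTV cap: 80% × $171,500 = $137,200 → $137,200.
Binding constraint: payment-to-income.

$51,700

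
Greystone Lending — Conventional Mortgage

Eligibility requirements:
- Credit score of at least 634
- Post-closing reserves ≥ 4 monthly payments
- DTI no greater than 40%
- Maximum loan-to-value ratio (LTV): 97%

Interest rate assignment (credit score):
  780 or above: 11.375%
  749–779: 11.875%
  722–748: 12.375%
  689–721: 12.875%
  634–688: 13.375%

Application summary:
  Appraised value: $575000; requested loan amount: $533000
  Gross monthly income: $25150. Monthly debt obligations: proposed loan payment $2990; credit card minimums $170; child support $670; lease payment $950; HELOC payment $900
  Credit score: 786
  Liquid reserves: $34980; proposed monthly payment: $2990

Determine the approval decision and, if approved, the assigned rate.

Approved at 11.375%

Credit score 786 ≥ 634 (meets minimum)
Loan-to-value = 533,000/575,000 = 92.7% — pass (97% max)
Total monthly debts = (2,990 + 170 + 670 + 950 + 900) = 5,680. DTI: 5,680 ÷ 25,150 = 22.6%, within the 40% cap
Liquid reserves cover 34,980/2,990 = 11.7 months — ≥ 4 required
All requirements met. Score 786 falls in the 780 or above tier → 11.375%.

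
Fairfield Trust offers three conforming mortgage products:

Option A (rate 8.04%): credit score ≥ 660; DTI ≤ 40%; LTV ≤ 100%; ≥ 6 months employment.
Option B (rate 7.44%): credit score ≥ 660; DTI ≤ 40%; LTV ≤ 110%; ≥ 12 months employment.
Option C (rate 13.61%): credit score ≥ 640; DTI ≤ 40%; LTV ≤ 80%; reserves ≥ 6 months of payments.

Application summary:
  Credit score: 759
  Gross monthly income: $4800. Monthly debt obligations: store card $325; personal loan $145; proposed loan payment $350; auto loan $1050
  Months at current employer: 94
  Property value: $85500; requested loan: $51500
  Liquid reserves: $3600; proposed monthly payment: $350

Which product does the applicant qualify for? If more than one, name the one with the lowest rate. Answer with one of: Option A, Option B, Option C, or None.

Total debts = (325 + 145 + 350 + 1,050) = 1,870; DTI = 1,870/4,800 = 39%.
LTV = 51,500/85,500 = 60.2%.
Reserves = 3,600/350 = 10.3 months.
Option A: score 759 ≥ 660; DTI 39% ≤ 40%; LTV 60.2% ≤ 100%; employment 94 ≥ 6 mo → qualifies.
Option B: score 759 ≥ 660; DTI 39% ≤ 40%; LTV 60.2% ≤ 110%; employment 94 ≥ 12 mo → qualifies.
Option C: score 759 ≥ 640; DTI 39% ≤ 40%; LTV 60.2% ≤ 80%; reserves 10.3 ≥ 6 mo → qualifies.
Qualifying: Option A, Option B, Option C. Lowest rate is 7.44% → Option B.

Option B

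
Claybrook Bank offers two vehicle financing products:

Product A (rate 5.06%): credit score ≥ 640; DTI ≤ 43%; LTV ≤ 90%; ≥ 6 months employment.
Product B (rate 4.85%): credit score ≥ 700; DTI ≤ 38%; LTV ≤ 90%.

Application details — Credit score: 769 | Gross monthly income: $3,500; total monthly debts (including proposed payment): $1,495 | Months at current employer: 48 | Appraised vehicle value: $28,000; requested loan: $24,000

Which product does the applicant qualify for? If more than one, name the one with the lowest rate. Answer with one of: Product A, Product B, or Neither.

DTI = 1,495/3,500 = 42.7%.
LTV = 24,000/28,000 = 85.7%.
Product A: score 769 ≥ 640; DTI 42.7% ≤ 43%; LTV 85.7% ≤ 90%; employment 48 ≥ 6 mo → qualifies.
Product B: score 769 ≥ 700; DTI 42.7% > 38%; LTV 85.7% ≤ 90% → does not qualify.

Product A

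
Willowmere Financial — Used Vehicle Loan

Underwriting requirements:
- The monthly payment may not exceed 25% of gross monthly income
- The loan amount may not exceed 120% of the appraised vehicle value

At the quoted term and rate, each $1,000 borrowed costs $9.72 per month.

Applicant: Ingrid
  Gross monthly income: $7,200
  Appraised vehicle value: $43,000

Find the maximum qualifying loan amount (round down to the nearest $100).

$51,600

Payment cap: 25% × $7,200 = $1,800/month.
At $9.72 per $1,000, that supports 1,800/9.72 × 1,000 ≈ $185,185 → $185,100.
LTV cap: 120% × $43,000 = $51,600 → $51,600.
Binding constraint: loan-to-value.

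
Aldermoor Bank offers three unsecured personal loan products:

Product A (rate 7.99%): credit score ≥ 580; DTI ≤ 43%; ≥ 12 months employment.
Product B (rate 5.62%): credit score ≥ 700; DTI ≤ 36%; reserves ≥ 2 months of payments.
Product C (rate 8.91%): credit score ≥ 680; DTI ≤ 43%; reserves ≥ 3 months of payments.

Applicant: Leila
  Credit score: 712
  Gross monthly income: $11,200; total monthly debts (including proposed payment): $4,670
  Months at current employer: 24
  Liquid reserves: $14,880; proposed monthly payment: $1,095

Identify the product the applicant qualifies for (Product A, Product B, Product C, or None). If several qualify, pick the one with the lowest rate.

DTI = 4,670/11,200 = 41.7%.
Reserves = 14,880/1,095 = 13.6 months.
Product A: score 712 ≥ 580; DTI 41.7% ≤ 43%; employment 24 ≥ 12 mo → qualifies.
Product B: score 712 ≥ 700; DTI 41.7% > 36%; reserves 13.6 ≥ 2 mo → does not qualify.
Product C: score 712 ≥ 680; DTI 41.7% ≤ 43%; reserves 13.6 ≥ 3 mo → qualifies.
Qualifying: Product A, Product C. Lowest rate is 7.99% → Product A.

Product A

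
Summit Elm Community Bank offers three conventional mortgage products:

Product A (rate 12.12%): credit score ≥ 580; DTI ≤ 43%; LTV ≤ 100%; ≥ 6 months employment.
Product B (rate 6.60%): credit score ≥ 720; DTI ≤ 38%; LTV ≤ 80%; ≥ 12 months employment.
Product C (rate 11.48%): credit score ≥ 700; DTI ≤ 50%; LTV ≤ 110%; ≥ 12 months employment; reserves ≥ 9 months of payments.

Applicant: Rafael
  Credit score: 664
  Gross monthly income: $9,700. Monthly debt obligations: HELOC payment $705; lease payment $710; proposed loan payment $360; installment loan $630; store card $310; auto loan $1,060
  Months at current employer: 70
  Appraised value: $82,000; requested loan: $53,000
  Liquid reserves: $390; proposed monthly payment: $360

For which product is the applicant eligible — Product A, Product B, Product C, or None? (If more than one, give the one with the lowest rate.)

Total debts = (705 + 710 + 360 + 630 + 310 + 1,060) = 3,775; DTI = 3,775/9,700 = 38.9%.
LTV = 53,000/82,000 = 64.6%.
Reserves = 390/360 = 1.1 months.
Product A: score 664 ≥ 580; DTI 38.9% ≤ 43%; LTV 64.6% ≤ 100%; employment 70 ≥ 6 mo → qualifies.
Product B: score 664 < 720; DTI 38.9% > 38%; LTV 64.6% ≤ 80%; employment 70 ≥ 12 mo → does not qualify.
Product C: score 664 < 700; DTI 38.9% ≤ 50%; LTV 64.6% ≤ 110%; employment 70 ≥ 12 mo; reserves 1.1 < 9 mo → does not qualify.

Product A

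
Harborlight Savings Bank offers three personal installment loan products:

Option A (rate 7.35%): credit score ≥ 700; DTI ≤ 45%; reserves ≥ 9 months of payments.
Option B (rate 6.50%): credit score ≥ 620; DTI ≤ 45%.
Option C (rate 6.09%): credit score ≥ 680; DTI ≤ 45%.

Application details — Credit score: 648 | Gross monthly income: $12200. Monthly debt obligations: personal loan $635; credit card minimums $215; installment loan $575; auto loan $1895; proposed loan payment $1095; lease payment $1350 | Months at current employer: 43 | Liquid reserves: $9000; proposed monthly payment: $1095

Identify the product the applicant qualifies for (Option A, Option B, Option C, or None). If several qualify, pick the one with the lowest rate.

None

Total debts = (635 + 215 + 575 + 1,895 + 1,095 + 1,350) = 5,765; DTI = 5,765/12,200 = 47.3%.
Reserves = 9,000/1,095 = 8.2 months.
Option A: score 648 < 700; DTI 47.3% > 45%; reserves 8.2 < 9 mo → does not qualify.
Option B: score 648 ≥ 620; DTI 47.3% > 45% → does not qualify.
Option C: score 648 < 680; DTI 47.3% > 45% → does not qualify.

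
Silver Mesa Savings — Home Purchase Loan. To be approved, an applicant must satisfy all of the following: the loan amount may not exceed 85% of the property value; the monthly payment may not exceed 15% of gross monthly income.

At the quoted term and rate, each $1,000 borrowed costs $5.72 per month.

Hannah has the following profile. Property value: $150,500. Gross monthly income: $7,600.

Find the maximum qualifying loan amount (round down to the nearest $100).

Payment cap: 15% × $7,600 = $1,140/month.
At $5.72 per $1,000, that supports 1,140/5.72 × 1,000 ≈ $199,300 → $199,300.
LTV cap: 85% × $150,500 = $127,925 → $127,900.
Binding constraint: loan-to-value.

$127,900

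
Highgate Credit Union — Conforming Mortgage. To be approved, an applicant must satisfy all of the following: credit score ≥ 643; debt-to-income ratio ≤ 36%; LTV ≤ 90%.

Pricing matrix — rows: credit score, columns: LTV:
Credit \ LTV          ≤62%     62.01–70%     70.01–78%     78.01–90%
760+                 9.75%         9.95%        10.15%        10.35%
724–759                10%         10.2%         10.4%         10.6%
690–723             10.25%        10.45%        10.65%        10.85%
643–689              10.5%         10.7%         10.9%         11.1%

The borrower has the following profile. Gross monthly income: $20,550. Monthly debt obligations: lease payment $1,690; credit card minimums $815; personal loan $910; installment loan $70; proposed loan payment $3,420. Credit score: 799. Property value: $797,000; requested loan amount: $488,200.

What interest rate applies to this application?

9.75%

Credit score 799 ≥ 643; Total monthly debts = (1,690 + 815 + 910 + 70 + 3,420) = 6,905. Debt-to-income = 6,905/20,550 = 33.6% — meets 36% limit
Loan-to-value = 488,200/797,000 = 61.3% — pass (90% max)
Row: 799 falls in 760+. Column: 61.3% falls in ≤62%. Rate = 9.75%.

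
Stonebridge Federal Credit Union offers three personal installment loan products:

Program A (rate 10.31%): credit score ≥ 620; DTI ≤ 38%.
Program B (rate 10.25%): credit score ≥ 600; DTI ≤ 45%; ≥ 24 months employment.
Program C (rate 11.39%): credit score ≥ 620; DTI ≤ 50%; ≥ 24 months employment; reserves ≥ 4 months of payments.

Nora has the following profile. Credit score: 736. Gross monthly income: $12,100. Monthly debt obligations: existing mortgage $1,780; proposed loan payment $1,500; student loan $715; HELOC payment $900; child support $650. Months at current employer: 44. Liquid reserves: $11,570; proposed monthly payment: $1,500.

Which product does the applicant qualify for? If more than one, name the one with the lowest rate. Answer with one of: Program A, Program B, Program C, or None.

Total debts = (1,780 + 1,500 + 715 + 900 + 650) = 5,545; DTI = 5,545/12,100 = 45.8%.
Reserves = 11,570/1,500 = 7.7 months.
Program A: score 736 ≥ 620; DTI 45.8% > 38% → does not qualify.
Program B: score 736 ≥ 600; DTI 45.8% > 45%; employment 44 ≥ 24 mo → does not qualify.
Program C: score 736 ≥ 620; DTI 45.8% ≤ 50%; employment 44 ≥ 24 mo; reserves 7.7 ≥ 4 mo → qualifies.

Program C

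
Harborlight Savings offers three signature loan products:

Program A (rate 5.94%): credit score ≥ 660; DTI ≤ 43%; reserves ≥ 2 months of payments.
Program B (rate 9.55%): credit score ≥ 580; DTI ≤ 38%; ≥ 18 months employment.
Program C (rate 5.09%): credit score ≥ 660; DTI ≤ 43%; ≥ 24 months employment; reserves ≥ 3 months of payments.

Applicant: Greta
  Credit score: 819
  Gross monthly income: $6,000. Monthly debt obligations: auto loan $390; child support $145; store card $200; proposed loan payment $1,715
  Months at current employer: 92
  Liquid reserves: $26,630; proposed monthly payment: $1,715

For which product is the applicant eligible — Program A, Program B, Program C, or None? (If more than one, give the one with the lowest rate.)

Program C

Total debts = (390 + 145 + 200 + 1,715) = 2,450; DTI = 2,450/6,000 = 40.8%.
Reserves = 26,630/1,715 = 15.5 months.
Program A: score 819 ≥ 660; DTI 40.8% ≤ 43%; reserves 15.5 ≥ 2 mo → qualifies.
Program B: score 819 ≥ 580; DTI 40.8% > 38%; employment 92 ≥ 18 mo → does not qualify.
Program C: score 819 ≥ 660; DTI 40.8% ≤ 43%; employment 92 ≥ 24 mo; reserves 15.5 ≥ 3 mo → qualifies.
Qualifying: Program A, Program C. Lowest rate is 5.09% → Program C.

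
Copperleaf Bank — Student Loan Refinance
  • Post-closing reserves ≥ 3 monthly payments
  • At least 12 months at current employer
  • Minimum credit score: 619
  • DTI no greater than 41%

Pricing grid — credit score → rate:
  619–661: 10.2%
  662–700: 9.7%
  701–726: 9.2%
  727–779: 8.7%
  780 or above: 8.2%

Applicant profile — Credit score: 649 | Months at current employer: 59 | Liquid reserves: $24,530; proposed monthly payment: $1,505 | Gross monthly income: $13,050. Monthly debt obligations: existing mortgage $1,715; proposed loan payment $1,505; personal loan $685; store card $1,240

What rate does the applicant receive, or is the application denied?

Approved at 10.2%

Credit score 649 ≥ 619 (meets minimum)
Total monthly debts = (1,715 + 1,505 + 685 + 1,240) = 5,145. DTI = 5,145/13,050 = 39.4% ≤ 41%
Employment 59 ≥ 12 months
Liquid reserves cover 24,530/1,505 = 16.3 months — ≥ 3 required
All requirements met. Score 649 falls in the 619–661 tier → 10.2%.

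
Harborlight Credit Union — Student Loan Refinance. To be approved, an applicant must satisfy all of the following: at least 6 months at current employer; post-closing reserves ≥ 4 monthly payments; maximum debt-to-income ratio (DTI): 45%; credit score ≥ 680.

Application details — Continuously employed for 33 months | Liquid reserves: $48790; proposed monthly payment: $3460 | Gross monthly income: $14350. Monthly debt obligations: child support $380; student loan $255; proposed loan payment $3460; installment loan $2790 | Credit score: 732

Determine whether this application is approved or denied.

Employment 33 ≥ 6 months
Reserves: 48,790 ÷ 3,460 = 14.1 months (meets 4-month minimum)
Total monthly debts = (380 + 255 + 3,460 + 2,790) = 6,885. DTI = 6,885/14,350 = 48% > 45%
Credit score 732 ≥ 680 (meets)
Fails on DTI.

Denied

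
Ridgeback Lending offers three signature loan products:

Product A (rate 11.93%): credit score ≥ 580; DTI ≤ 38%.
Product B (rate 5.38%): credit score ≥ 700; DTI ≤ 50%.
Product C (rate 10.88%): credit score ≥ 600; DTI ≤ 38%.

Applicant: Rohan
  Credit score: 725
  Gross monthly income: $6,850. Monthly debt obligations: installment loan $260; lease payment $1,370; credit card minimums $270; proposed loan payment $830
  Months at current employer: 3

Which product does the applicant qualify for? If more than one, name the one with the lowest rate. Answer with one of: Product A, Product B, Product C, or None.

Product B

Total debts = (260 + 1,370 + 270 + 830) = 2,730; DTI = 2,730/6,850 = 39.9%.
Product A: score 725 ≥ 580; DTI 39.9% > 38% → does not qualify.
Product B: score 725 ≥ 700; DTI 39.9% ≤ 50% → qualifies.
Product C: score 725 ≥ 600; DTI 39.9% > 38% → does not qualify.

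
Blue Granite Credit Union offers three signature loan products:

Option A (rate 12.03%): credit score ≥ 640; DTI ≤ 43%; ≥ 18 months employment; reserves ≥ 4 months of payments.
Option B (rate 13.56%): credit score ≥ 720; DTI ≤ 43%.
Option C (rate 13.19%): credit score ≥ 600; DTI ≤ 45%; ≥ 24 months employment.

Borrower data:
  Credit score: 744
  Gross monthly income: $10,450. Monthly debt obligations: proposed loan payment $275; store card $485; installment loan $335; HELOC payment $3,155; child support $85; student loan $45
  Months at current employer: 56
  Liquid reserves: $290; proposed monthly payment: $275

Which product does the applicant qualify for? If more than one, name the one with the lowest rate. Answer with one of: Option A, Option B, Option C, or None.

Option C

Total debts = (275 + 485 + 335 + 3,155 + 85 + 45) = 4,380; DTI = 4,380/10,450 = 41.9%.
Reserves = 290/275 = 1.1 months.
Option A: score 744 ≥ 640; DTI 41.9% ≤ 43%; employment 56 ≥ 18 mo; reserves 1.1 < 4 mo → does not qualify.
Option B: score 744 ≥ 720; DTI 41.9% ≤ 43% → qualifies.
Option C: score 744 ≥ 600; DTI 41.9% ≤ 45%; employment 56 ≥ 24 mo → qualifies.
Qualifying: Option B, Option C. Lowest rate is 13.19% → Option C.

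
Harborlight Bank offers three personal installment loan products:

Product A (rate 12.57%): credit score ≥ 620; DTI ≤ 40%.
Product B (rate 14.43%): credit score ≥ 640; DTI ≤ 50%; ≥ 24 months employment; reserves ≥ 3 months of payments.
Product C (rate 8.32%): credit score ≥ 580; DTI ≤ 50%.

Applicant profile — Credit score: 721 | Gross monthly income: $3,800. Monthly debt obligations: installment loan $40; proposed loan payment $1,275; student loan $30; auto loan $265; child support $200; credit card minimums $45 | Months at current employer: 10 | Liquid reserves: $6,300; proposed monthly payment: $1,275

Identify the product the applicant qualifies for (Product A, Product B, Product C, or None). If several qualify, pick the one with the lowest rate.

Total debts = (40 + 1,275 + 30 + 265 + 200 + 45) = 1,855; DTI = 1,855/3,800 = 48.8%.
Reserves = 6,300/1,275 = 4.9 months.
Product A: score 721 ≥ 620; DTI 48.8% > 40% → does not qualify.
Product B: score 721 ≥ 640; DTI 48.8% ≤ 50%; employment 10 < 24 mo; reserves 4.9 ≥ 3 mo → does not qualify.
Product C: score 721 ≥ 580; DTI 48.8% ≤ 50% → qualifies.

Product C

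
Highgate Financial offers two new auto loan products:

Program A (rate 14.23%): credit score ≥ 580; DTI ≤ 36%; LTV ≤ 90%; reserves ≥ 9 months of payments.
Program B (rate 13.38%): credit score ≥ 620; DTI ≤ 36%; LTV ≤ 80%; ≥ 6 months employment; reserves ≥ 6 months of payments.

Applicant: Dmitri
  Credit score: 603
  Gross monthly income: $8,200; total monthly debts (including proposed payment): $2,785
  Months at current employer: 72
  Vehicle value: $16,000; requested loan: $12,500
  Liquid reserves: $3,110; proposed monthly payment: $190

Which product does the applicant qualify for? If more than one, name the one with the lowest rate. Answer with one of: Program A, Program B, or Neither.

DTI = 2,785/8,200 = 34%.
LTV = 12,500/16,000 = 78.1%.
Reserves = 3,110/190 = 16.4 months.
Program A: score 603 ≥ 580; DTI 34% ≤ 36%; LTV 78.1% ≤ 90%; reserves 16.4 ≥ 9 mo → qualifies.
Program B: score 603 < 620; DTI 34% ≤ 36%; LTV 78.1% ≤ 80%; employment 72 ≥ 6 mo; reserves 16.4 ≥ 6 mo → does not qualify.

Program A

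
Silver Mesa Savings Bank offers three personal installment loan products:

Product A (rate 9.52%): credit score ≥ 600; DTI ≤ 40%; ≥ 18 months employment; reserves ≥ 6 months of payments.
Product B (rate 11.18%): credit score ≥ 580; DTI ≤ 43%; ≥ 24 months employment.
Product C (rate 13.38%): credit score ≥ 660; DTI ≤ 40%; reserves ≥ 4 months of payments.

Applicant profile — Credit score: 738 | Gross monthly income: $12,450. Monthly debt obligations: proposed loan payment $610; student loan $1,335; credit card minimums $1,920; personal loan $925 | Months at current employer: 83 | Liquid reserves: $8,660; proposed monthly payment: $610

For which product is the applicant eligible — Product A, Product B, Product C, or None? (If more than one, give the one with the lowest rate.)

Product A

Total debts = (610 + 1,335 + 1,920 + 925) = 4,790; DTI = 4,790/12,450 = 38.5%.
Reserves = 8,660/610 = 14.2 months.
Product A: score 738 ≥ 600; DTI 38.5% ≤ 40%; employment 83 ≥ 18 mo; reserves 14.2 ≥ 6 mo → qualifies.
Product B: score 738 ≥ 580; DTI 38.5% ≤ 43%; employment 83 ≥ 24 mo → qualifies.
Product C: score 738 ≥ 660; DTI 38.5% ≤ 40%; reserves 14.2 ≥ 4 mo → qualifies.
Qualifying: Product A, Product B, Product C. Lowest rate is 9.52% → Product A.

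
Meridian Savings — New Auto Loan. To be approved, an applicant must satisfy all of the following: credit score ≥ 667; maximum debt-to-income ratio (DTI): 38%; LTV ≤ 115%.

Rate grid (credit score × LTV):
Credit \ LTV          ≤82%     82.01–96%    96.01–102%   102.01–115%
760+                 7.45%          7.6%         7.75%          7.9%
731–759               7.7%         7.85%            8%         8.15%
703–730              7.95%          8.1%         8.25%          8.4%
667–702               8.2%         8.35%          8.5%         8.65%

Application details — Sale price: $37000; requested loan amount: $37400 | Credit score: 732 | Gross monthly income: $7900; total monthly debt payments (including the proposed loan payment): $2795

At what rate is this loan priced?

Credit score 732 ≥ 667; Debt-to-income = 2,795/7,900 = 35.4% — meets 38% limit
LTV = 37,400/37,000 = 101.1% ≤ 115%
Row: 732 falls in 731–759. Column: 101.1% falls in 96.01–102%. Rate = 8%.

8%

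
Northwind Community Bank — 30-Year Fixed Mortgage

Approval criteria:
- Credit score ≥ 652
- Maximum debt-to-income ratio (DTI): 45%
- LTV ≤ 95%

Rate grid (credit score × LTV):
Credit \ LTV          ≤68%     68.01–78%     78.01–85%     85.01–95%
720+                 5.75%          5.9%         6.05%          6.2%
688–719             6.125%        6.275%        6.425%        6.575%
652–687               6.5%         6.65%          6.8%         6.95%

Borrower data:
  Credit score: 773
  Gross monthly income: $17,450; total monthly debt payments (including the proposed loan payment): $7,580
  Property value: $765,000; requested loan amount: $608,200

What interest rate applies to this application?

6.05%

Credit score 773 ≥ 652; DTI: 7,580 ÷ 17,450 = 43.4%, within the 45% cap
LTV = 608,200/765,000 = 79.5% ≤ 95%
Score 773 is in the 720+ band; LTV 79.5% is in the 78.01–85% band → 6.05%.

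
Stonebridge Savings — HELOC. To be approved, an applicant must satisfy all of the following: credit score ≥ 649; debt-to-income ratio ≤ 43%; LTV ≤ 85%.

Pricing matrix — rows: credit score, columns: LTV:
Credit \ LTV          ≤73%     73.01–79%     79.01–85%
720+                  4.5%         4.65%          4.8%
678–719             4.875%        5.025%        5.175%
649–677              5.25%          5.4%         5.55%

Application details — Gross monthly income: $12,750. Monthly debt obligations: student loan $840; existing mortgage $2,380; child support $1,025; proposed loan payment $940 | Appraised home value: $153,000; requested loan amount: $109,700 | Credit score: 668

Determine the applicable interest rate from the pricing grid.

Credit score 668 ≥ 649; Total monthly debts = (840 + 2,380 + 1,025 + 940) = 5,185. DTI = 5,185/12,750 = 40.7% ≤ 43%
LTV = 109,700/153,000 = 71.7% ≤ 85%
Score 668 is in the 649–677 band; LTV 71.7% is in the ≤73% band → 5.25%.

5.25%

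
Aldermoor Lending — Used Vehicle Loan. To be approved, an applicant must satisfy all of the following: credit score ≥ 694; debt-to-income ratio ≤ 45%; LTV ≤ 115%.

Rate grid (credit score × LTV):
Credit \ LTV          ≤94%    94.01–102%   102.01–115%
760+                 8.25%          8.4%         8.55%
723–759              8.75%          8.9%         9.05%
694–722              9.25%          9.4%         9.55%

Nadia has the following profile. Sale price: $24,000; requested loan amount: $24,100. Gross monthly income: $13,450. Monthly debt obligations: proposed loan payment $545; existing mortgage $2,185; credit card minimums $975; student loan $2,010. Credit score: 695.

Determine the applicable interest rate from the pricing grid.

Credit score 695 ≥ 694; Total monthly debts = (545 + 2,185 + 975 + 2,010) = 5,715. DTI: 5,715 ÷ 13,450 = 42.5%, within the 45% cap
Loan-to-value = 24,100/24,000 = 100.4% — pass (115% max)
Credit 695 → row 694–722; LTV 100.4% → column 94.01–102%. Grid cell → 9.4%.

9.4%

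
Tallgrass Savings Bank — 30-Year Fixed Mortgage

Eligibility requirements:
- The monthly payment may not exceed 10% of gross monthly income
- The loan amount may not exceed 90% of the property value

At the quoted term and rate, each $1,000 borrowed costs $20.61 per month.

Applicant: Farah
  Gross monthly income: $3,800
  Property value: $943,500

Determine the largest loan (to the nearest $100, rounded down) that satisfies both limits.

Payment cap: 10% × $3,800 = $380/month.
At $20.61 per $1,000, that supports 380/20.61 × 1,000 ≈ $18,437 → $18,400.
LTV cap: 90% × $943,500 = $849,150 → $849,100.
Binding constraint: payment-to-income.

$18,400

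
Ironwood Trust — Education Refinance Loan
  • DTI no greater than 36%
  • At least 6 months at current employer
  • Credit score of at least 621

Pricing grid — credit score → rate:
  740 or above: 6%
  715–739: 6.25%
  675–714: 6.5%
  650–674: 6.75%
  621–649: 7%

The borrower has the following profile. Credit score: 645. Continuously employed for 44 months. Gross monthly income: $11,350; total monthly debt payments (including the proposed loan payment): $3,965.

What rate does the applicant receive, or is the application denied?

Credit score 645 ≥ 621 (meets minimum)
Debt-to-income = 3,965/11,350 = 34.9% — meets 36% limit
Employment 44 ≥ 6 months
All requirements met. Score 645 falls in the 621–649 tier → 7%.

Approved at 7%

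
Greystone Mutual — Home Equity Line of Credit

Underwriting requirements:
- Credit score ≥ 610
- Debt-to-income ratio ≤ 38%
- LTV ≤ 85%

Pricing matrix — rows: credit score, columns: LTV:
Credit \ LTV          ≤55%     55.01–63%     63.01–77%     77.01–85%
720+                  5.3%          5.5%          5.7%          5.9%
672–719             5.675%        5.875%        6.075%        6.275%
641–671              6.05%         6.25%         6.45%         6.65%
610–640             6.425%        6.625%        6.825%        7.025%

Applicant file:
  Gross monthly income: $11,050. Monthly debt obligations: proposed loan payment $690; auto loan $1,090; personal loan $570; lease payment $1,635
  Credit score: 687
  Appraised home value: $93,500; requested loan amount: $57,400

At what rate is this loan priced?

5.875%

Credit score 687 ≥ 610; Total monthly debts = (690 + 1,090 + 570 + 1,635) = 3,985. DTI = 3,985/11,050 = 36.1% ≤ 38%
LTV = 57,400/93,500 = 61.4% ≤ 85%
Score 687 is in the 672–719 band; LTV 61.4% is in the 55.01–63% band → 5.875%.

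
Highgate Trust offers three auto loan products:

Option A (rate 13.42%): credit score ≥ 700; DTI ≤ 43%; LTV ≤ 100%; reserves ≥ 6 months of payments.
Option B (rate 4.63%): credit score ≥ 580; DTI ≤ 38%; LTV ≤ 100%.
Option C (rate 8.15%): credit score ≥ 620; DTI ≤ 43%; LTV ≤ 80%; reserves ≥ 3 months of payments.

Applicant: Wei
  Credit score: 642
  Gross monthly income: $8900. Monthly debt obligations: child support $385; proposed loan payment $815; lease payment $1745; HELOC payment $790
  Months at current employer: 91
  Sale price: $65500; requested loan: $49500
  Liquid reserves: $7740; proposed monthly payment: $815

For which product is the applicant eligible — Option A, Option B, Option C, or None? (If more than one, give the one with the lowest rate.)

Option C

Total debts = (385 + 815 + 1,745 + 790) = 3,735; DTI = 3,735/8,900 = 42%.
LTV = 49,500/65,500 = 75.6%.
Reserves = 7,740/815 = 9.5 months.
Option A: score 642 < 700; DTI 42% ≤ 43%; LTV 75.6% ≤ 100%; reserves 9.5 ≥ 6 mo → does not qualify.
Option B: score 642 ≥ 580; DTI 42% > 38%; LTV 75.6% ≤ 100% → does not qualify.
Option C: score 642 ≥ 620; DTI 42% ≤ 43%; LTV 75.6% ≤ 80%; reserves 9.5 ≥ 3 mo → qualifies.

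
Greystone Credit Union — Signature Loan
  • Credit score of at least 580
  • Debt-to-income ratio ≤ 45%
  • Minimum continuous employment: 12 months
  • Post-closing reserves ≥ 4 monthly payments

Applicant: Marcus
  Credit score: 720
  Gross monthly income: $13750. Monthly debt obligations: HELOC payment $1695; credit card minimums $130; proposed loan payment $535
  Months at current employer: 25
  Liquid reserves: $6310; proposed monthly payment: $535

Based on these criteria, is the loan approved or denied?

Approved

Credit score 720 ≥ 580 (meets)
Total monthly debts = (1,695 + 130 + 535) = 2,360. DTI: 2,360 ÷ 13,750 = 17.2%, within the 45% cap
Employment 25 ≥ 12 months
Reserves: 6,310 ÷ 535 = 11.8 months (meets 4-month minimum)
All criteria satisfied.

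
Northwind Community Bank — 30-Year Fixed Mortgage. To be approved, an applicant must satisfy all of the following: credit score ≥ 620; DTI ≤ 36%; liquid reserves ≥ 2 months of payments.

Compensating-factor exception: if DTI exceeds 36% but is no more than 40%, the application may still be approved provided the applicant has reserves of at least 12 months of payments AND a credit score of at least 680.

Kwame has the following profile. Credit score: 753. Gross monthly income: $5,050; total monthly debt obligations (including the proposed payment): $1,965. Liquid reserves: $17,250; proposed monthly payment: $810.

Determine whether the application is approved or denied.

Approved

Credit score 753 ≥ 620 (meets base)
DTI: 1,965 ÷ 5,050 = 38.9%, over the 36% base limit.
Liquid reserves cover 17,250/810 = 21.3 months — ≥ 2 required
38.9% falls in the override range (36%–40%), so the compensating-factor test applies.
Override check — reserves: 21.3 mo (ok); score: 753 (ok).
Both override conditions satisfied; DTI exception granted.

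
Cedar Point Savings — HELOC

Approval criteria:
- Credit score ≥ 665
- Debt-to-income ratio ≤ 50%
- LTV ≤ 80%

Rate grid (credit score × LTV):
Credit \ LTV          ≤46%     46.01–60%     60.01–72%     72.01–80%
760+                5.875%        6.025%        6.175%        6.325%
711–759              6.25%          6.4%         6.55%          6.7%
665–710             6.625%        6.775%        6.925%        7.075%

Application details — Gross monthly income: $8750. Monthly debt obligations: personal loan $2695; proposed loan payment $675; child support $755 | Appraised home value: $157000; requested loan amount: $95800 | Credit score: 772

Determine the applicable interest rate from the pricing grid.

Credit score 772 ≥ 665; Total monthly debts = (2,695 + 675 + 755) = 4,125. Debt-to-income = 4,125/8,750 = 47.1% — meets 50% limit
Loan-to-value = 95,800/157,000 = 61% — pass (80% max)
Row: 772 falls in 760+. Column: 61% falls in 60.01–72%. Rate = 6.175%.

6.175%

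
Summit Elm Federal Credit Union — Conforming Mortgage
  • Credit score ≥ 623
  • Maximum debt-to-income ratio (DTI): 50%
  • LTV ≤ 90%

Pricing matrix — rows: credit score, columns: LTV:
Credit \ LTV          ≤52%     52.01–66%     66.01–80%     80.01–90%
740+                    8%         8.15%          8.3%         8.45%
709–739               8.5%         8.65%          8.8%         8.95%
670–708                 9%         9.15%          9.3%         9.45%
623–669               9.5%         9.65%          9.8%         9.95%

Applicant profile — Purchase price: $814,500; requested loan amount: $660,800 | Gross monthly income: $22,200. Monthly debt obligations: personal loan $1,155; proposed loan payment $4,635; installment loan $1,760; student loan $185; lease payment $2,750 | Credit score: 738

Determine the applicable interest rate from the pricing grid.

8.95%

Credit score 738 ≥ 623; Total monthly debts = (1,155 + 4,635 + 1,760 + 185 + 2,750) = 10,485. Debt-to-income = 10,485/22,200 = 47.2% — meets 50% limit
Loan-to-value = 660,800/814,500 = 81.1% — pass (90% max)
Score 738 is in the 709–739 band; LTV 81.1% is in the 80.01–90% band → 8.95%.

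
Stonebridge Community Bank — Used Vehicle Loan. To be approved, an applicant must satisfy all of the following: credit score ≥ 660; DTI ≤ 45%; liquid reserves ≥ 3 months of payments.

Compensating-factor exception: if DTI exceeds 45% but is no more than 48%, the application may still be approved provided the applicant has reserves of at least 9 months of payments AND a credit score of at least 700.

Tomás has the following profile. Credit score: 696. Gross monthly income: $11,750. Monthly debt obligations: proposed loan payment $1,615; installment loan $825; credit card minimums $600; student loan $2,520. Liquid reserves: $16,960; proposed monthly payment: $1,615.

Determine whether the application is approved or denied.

Denied

Credit score 696 ≥ 660 (meets base)
Total debts = (1,615 + 825 + 600 + 2,520) = 5,560. DTI = 5,560/11,750 = 47.3% > 45% — standard DTI limit exceeded.
Reserves = 16,960/1,615 = 10.5 months ≥ 3
47.3% falls in the override range (45%–48%), so the compensating-factor test applies.
Reserves 10.5 ≥ 9 months; credit score 696 < 700.
Override conditions not both satisfied; exception does not apply.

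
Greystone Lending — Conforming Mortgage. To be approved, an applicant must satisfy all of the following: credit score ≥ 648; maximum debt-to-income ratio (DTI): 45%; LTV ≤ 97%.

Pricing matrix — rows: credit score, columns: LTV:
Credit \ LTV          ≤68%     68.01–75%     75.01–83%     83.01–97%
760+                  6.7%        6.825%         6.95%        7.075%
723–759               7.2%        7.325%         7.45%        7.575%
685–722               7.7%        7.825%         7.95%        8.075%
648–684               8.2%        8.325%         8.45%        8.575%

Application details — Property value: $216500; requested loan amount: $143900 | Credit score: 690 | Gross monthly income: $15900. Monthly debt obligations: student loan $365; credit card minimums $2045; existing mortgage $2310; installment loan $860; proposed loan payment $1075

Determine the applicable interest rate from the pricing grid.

Credit score 690 ≥ 648; Total monthly debts = (365 + 2,045 + 2,310 + 860 + 1,075) = 6,655. DTI: 6,655 ÷ 15,900 = 41.9%, within the 45% cap
Loan-to-value = 143,900/216,500 = 66.5% — pass (97% max)
Row: 690 falls in 685–722. Column: 66.5% falls in ≤68%. Rate = 7.7%.

7.7%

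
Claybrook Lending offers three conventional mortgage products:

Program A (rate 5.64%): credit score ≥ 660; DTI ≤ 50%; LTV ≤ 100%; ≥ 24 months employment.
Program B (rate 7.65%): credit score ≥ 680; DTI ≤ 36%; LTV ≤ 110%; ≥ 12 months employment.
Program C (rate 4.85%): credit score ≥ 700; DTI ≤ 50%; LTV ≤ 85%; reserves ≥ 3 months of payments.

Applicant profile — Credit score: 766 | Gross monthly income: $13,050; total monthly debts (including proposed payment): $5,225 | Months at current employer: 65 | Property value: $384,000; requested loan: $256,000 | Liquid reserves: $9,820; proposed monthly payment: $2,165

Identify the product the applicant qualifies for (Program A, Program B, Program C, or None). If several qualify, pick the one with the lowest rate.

Program C

DTI = 5,225/13,050 = 40%.
LTV = 256,000/384,000 = 66.7%.
Reserves = 9,820/2,165 = 4.5 months.
Program A: score 766 ≥ 660; DTI 40% ≤ 50%; LTV 66.7% ≤ 100%; employment 65 ≥ 24 mo → qualifies.
Program B: score 766 ≥ 680; DTI 40% > 36%; LTV 66.7% ≤ 110%; employment 65 ≥ 12 mo → does not qualify.
Program C: score 766 ≥ 700; DTI 40% ≤ 50%; LTV 66.7% ≤ 85%; reserves 4.5 ≥ 3 mo → qualifies.
Qualifying: Program A, Program C. Lowest rate is 4.85% → Program C.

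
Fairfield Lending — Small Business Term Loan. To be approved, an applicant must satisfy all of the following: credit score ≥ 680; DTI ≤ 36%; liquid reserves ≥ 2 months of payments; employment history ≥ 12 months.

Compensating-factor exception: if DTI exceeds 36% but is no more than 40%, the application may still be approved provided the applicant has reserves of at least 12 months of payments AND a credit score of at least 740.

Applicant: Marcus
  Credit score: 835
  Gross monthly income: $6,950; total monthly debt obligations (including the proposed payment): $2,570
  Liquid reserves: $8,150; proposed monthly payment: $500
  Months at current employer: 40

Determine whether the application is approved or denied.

Approved

Credit score 835 ≥ 680 (meets base)
DTI = 2,570/6,950 = 37% > 36% — standard DTI limit exceeded.
Reserves: 8,150 ÷ 500 = 16.3 months (meets 2-month minimum)
Employment 40 ≥ 12 months
DTI 37% is within the 36%–40% exception band; checking compensating factors.
Override check — reserves: 16.3 mo (ok); score: 835 (ok).
Both compensating conditions met → exception applies.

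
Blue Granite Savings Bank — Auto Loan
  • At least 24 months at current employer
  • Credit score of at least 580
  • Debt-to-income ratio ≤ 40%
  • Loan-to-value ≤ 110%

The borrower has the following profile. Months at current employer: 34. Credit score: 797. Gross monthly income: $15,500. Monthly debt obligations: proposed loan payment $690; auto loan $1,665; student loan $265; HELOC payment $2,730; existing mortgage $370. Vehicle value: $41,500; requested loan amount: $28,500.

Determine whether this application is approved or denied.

Employment 34 ≥ 24 months
Credit score 797 ≥ 580 (meets)
Total monthly debts = (690 + 1,665 + 265 + 2,730 + 370) = 5,720. Debt-to-income = 5,720/15,500 = 36.9% — meets 40% limit
Loan-to-value = 28,500/41,500 = 68.7% — pass (110% max)
All criteria satisfied.

Approved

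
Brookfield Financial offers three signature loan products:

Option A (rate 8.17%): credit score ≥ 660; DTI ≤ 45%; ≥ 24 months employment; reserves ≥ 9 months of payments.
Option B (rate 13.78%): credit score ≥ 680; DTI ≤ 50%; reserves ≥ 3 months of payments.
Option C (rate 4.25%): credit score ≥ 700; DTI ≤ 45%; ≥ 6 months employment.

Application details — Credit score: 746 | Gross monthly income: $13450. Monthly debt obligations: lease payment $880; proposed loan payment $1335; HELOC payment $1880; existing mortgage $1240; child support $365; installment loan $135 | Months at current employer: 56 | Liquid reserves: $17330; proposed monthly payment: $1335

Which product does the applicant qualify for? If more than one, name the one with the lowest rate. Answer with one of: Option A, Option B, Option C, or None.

Option C

Total debts = (880 + 1,335 + 1,880 + 1,240 + 365 + 135) = 5,835; DTI = 5,835/13,450 = 43.4%.
Reserves = 17,330/1,335 = 13.0 months.
Option A: score 746 ≥ 660; DTI 43.4% ≤ 45%; employment 56 ≥ 24 mo; reserves 13.0 ≥ 9 mo → qualifies.
Option B: score 746 ≥ 680; DTI 43.4% ≤ 50%; reserves 13.0 ≥ 3 mo → qualifies.
Option C: score 746 ≥ 700; DTI 43.4% ≤ 45%; employment 56 ≥ 6 mo → qualifies.
Qualifying: Option A, Option B, Option C. Lowest rate is 4.25% → Option C.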